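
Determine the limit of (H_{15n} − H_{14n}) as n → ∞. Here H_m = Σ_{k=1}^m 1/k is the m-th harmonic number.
lim = ln(15/14)

Euler-Maclaurin gives H_m = ln m + γ + 1/(2m) + O(1/m^2). The γ and O(1/m) terms cancel in the difference:
  H_{15n} − H_{14n} = ln(15n) − ln(14n) + O(1/n) = ln(15/14) + O(1/n).
Hence the limit is ln(15/14).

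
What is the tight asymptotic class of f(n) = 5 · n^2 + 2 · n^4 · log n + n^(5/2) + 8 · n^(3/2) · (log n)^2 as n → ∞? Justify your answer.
f(n) ∈ Θ(n^4 · log n)

Compare the terms by growth order. For large n, n^a · (log n)^b dominates n^a' · (log n)^b' iff a > a', or (a = a' and b > b'). Ranking the 4 terms shows the dominant one is 2 · n^4 · log n. Hence f(n) ∈ Θ(n^4 · log n).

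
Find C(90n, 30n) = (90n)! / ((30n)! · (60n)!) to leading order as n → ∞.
C(90n, 30n) ~ (27/4)^(30n) · sqrt(3/(4π·30n))

Write N = 30n. Apply Stirling to each factorial:
  (3N)! ~ sqrt(2π·3N) · (3N/e)^(3N),
  N! ~ sqrt(2π N) · (N/e)^N,
  (2N)! ~ sqrt(2π·2N) · (2N/e)^(2N).
The exponential factors combine to (3N)^(3N) / (N^N · (2N)^(2N)) = 3^(3N)/2^(2N) = (3^3/2^2)^N = (27/4)^N.
The square-root prefactors combine to sqrt(2π·3N) / (sqrt(2π N)·sqrt(2π·2N)) = sqrt(3 / (2π·2·N)) = sqrt(3/(4π·30n)).
Substituting N = 30n: C(90n, 30n) ~ (27/4)^(30n) · sqrt(3/(4π·30n)).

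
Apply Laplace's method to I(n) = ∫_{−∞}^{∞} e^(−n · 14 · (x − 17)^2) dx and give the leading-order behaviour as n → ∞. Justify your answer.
I(n) = sqrt(π/(14n))

Here φ(x) = 14 · (x − 17)^2 has its unique minimum at x* = 17 with φ(x*) = 0 and φ''(x*) = 28. Laplace's method gives
  I(n) ~ e^(−n φ(x*)) · sqrt(2π / (n · φ''(x*))) = sqrt(2π / (28n)) = sqrt(π/(14n)).
This is exact: substituting u = (x − 17)·sqrt(14n) gives I(n) = (1/sqrt(14n)) ∫_{−∞}^{∞} e^(−u^2) du = sqrt(π/(14n)).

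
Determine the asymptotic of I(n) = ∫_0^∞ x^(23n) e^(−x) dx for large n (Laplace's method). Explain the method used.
I(n) ~ sqrt(2π·23n) · (23n/e)^(23n)

Write the integrand as exp(23n ln x − x) and set f(x) = 23n ln x − x. Then f'(x) = 23n/x − 1 = 0 at x* = 23n, and f''(x*) = −23n/x*^2 = −1/(23n). Laplace's method (interior maximum) gives
  I(n) ~ e^(f(x*)) · sqrt(2π / |f''(x*)|)
        = exp(23n ln(23n) − 23n) · sqrt(2π · 23n)
        = (23n)^(23n) e^(−23n) · sqrt(2π·23n)
        = sqrt(2π·23n) · (23n/e)^(23n).
This matches Γ(23n+1) with Stirling applied to Γ.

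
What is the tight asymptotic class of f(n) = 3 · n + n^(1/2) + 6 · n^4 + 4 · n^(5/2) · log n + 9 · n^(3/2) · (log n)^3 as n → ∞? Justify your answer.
f(n) ∈ Θ(n^4)

Compare the terms by growth order. For large n, n^a · (log n)^b dominates n^a' · (log n)^b' iff a > a', or (a = a' and b > b'). Ranking the 5 terms shows the dominant one is 6 · n^4. Hence f(n) ∈ Θ(n^4).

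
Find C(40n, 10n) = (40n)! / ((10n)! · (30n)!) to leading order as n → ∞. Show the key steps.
C(40n, 10n) ~ (256/27)^(10n) · sqrt(2/(3π·10n))

Write N = 10n. Apply Stirling to each factorial:
  (4N)! ~ sqrt(2π·4N) · (4N/e)^(4N),
  N! ~ sqrt(2π N) · (N/e)^N,
  (3N)! ~ sqrt(2π·3N) · (3N/e)^(3N).
The exponential factors combine to (4N)^(4N) / (N^N · (3N)^(3N)) = 4^(4N)/3^(3N) = (4^4/3^3)^N = (256/27)^N.
The square-root prefactors combine to sqrt(2π·4N) / (sqrt(2π N)·sqrt(2π·3N)) = sqrt(4 / (2π·3·N)) = sqrt(2/(3π·10n)).
Substituting N = 10n: C(40n, 10n) ~ (256/27)^(10n) · sqrt(2/(3π·10n)).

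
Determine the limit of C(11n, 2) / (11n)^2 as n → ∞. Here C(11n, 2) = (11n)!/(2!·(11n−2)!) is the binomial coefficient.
lim = 1/2! = 1/2

With N = 11n → ∞: C(N, 2) / N^2 = [N(N−1)…(N−1)] / (2! · N^2) = (1/2!) · 1 · (1 − 1/(11n)). Each factor → 1 as N → ∞, so the limit is 1/2! = 1/2.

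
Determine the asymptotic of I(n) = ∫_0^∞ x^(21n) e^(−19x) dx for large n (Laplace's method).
I(n) ~ (sqrt(2π·21n) / 19) · (21n/(19e))^(21n)

Write the integrand as exp(21n ln x − 19x) and set f(x) = 21n ln x − 19x. Then f'(x) = 21n/x − 19 = 0 at x* = 21n/19, and f''(x*) = −21n/x*^2 = −19^2/(21n). Laplace's method (interior maximum) gives
  I(n) ~ e^(f(x*)) · sqrt(2π / |f''(x*)|)
        = exp(21n ln(21n/19) − 21n) · sqrt(2π · 21n / 19^2)
        = (21n/19)^(21n) e^(−21n) · sqrt(2π·21n) / 19
        = (sqrt(2π·21n) / 19) · (21n/(19e))^(21n).
This matches Γ(21n+1)/19^(21n+1) with Stirling applied to Γ.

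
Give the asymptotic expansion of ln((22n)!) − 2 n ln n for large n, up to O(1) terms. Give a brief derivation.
ln((22n)!) − 2 n ln n = 20 n ln n + 22(ln 22 − 1) n + (1/2) ln(2π·22n) + O(1/n)

Stirling: ln((22n)!) = 22n ln(22n) − 22n + (1/2) ln(2π·22n) + O(1/n).
Expand 22n ln(22n) = 22n (ln n + ln 22) = 22n ln n + 22n ln 22.
Subtract 2n ln n: leading term is (22 − 2) n ln n = 20 n ln n. The next term is 22n ln 22 − 22n = 22(ln 22 − 1) n. Then the (1/2) ln(2π·22n) correction.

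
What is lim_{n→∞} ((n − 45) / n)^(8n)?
lim = e^(−360)

Rewrite as (1 − 45/n)^(8n). By the standard limit (1 + x/n)^n → e^x, we have (1 − 45/n)^n → e^(−45), and raising to the 8th power gives e^(−360).
More precisely, ln[(1 − 45/n)^(8n)] = 8n · ln(1 − 45/n) = 8n · (-45/n + O(1/n^2)) = -360 + O(1/n) → -360.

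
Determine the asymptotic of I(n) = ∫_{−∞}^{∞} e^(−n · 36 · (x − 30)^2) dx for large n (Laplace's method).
I(n) = sqrt(π/(36n))

Here φ(x) = 36 · (x − 30)^2 has its unique minimum at x* = 30 with φ(x*) = 0 and φ''(x*) = 72. Laplace's method gives
  I(n) ~ e^(−n φ(x*)) · sqrt(2π / (n · φ''(x*))) = sqrt(2π / (72n)) = sqrt(π/(36n)).
This is exact: substituting u = (x − 30)·sqrt(36n) gives I(n) = (1/sqrt(36n)) ∫_{−∞}^{∞} e^(−u^2) du = sqrt(π/(36n)).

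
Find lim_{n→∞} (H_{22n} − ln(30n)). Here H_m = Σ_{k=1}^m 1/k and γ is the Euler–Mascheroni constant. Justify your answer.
lim = ln(11/15) + γ

By Euler-Maclaurin, H_m = ln m + γ + O(1/m). So
  H_{22n} − ln(30n) = ln(22n) + γ − ln(30n) + O(1/n)
                       = ln(22/30) + γ + O(1/n).
Hence the limit is ln(22/30) + γ (= ln(11/15)).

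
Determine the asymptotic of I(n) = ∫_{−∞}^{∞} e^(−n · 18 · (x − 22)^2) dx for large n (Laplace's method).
I(n) = sqrt(π/(18n))

Here φ(x) = 18 · (x − 22)^2 has its unique minimum at x* = 22 with φ(x*) = 0 and φ''(x*) = 36. Laplace's method gives
  I(n) ~ e^(−n φ(x*)) · sqrt(2π / (n · φ''(x*))) = sqrt(2π / (36n)) = sqrt(π/(18n)).
This is exact: substituting u = (x − 22)·sqrt(18n) gives I(n) = (1/sqrt(18n)) ∫_{−∞}^{∞} e^(−u^2) du = sqrt(π/(18n)).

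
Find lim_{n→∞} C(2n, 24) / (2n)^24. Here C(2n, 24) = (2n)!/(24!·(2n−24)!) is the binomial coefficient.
lim = 1/24! = 1/620448401733239439360000

With N = 2n → ∞: C(N, 24) / N^24 = [N(N−1)…(N−23)] / (24! · N^24) = (1/24!) · 1 · (1 − 1/(2n)) · … · (1 − 23/(2n)). Each factor → 1 as N → ∞, so the limit is 1/24! = 1/620448401733239439360000.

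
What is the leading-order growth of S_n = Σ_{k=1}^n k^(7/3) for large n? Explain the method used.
S_n ~ (3/10) · n^(10/3)

Integral comparison: Σ_{k=1}^n k^(7/3) = ∫_0^n x^(7/3) dx + O(n^(7/3)). The integral is n^(1 + 7/3) / (1 + 7/3) = n^((7+3)/3) / ((7+3)/3) = (3/10) · n^(10/3).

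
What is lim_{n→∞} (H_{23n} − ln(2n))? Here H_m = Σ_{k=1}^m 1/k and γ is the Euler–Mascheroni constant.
lim = ln(23/2) + γ

By Euler-Maclaurin, H_m = ln m + γ + O(1/m). So
  H_{23n} − ln(2n) = ln(23n) + γ − ln(2n) + O(1/n)
                       = ln(23/2) + γ + O(1/n).
Hence the limit is ln(23/2) + γ.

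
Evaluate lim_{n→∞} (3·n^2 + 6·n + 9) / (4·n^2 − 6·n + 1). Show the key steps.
lim = 3/4

For large n the leading n^2 terms dominate both numerator and denominator. Dividing top and bottom by n^2, every other term tends to 0, leaving 3/4.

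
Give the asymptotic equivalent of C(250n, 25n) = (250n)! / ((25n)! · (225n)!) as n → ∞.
C(250n, 25n) ~ (10000000000/387420489)^(25n) · sqrt(5/(9π·25n))

Write N = 25n. Apply Stirling to each factorial:
  (10N)! ~ sqrt(2π·10N) · (10N/e)^(10N),
  N! ~ sqrt(2π N) · (N/e)^N,
  (9N)! ~ sqrt(2π·9N) · (9N/e)^(9N).
The exponential factors combine to (10N)^(10N) / (N^N · (9N)^(9N)) = 10^(10N)/9^(9N) = (10^10/9^9)^N = (10000000000/387420489)^N.
The square-root prefactors combine to sqrt(2π·10N) / (sqrt(2π N)·sqrt(2π·9N)) = sqrt(10 / (2π·9·N)) = sqrt(5/(9π·25n)).
Substituting N = 25n: C(250n, 25n) ~ (10000000000/387420489)^(25n) · sqrt(5/(9π·25n)).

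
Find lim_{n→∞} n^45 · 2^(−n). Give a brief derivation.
lim = 0

Exponentials with base > 1 dominate every fixed polynomial: for any fixed c, n^c / 2^n → 0 as n → ∞ (e.g. by the ratio test, or by writing 2^n = e^(n ln 2) and noting e^(n ln 2) / n^c → ∞). Hence n^45 · 2^(−n) = n^45 / 2^n → 0.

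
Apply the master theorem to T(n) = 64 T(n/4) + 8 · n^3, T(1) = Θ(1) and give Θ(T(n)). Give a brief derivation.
T(n) = Θ(n^3 log n)

log_4 64 = 3, and f(n) = 8 · n^3 = Θ(n^(log_4 64)). This is Case 2 of the master theorem: T(n) = Θ(f(n) · log n) = Θ(n^3 log n).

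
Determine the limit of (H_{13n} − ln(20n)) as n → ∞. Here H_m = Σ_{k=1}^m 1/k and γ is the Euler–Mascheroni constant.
lim = ln(13/20) + γ

By Euler-Maclaurin, H_m = ln m + γ + O(1/m). So
  H_{13n} − ln(20n) = ln(13n) + γ − ln(20n) + O(1/n)
                       = ln(13/20) + γ + O(1/n).
Hence the limit is ln(13/20) + γ.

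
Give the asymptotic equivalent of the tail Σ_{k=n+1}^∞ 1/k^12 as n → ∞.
Σ_{k>n} 1/k^12 ~ 1/(11 · n^11)

Compare to the integral: ∫_{n}^∞ x^(−12) dx = [−x^(−11)/11]_{n}^∞ = 1/((12−1)·n^11). Euler-Maclaurin then gives
  Σ_{k>n} 1/k^12 = ∫_{n}^∞ dx/x^12 − 1/(2·n^12) + O(1/n^13).
(Equivalently this is ζ(12) − Σ_{k≤n} 1/k^12.)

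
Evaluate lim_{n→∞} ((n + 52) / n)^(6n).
lim = e^312

Rewrite as (1 + 52/n)^(6n). By the standard limit (1 + x/n)^n → e^x, we have (1 + 52/n)^n → e^52, and raising to the 6th power gives e^312.
More precisely, ln[(1 + 52/n)^(6n)] = 6n · ln(1 + 52/n) = 6n · (52/n + O(1/n^2)) = 312 + O(1/n) → 312.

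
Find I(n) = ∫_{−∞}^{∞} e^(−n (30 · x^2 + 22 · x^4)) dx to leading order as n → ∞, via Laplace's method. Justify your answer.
I(n) ~ sqrt(π/(30n))

φ(x) = 30 · x^2 + 22 · x^4 has its unique global minimum at x* = 0 (since φ'(x) = 60x + 88x^3 = 0 only at x = 0 for real x with both coefficients positive, and φ → ∞ as |x| → ∞). At x* = 0, φ(0) = 0 and φ''(0) = 60. Laplace's method then gives
  I(n) ~ sqrt(2π / (n · φ''(0))) · e^(−n φ(0)) = sqrt(2π / (60n)) = sqrt(π/(30n)).
The 22 · x^4 term contributes only at subleading order (an O(1/n) relative correction).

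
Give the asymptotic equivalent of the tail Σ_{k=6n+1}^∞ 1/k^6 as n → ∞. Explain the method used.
Σ_{k>6n} 1/k^6 ~ 1/(5 · (6n)^5)

Compare to the integral: ∫_{6n}^∞ x^(−6) dx = [−x^(−5)/5]_{6n}^∞ = 1/((6−1)·(6n)^5). Euler-Maclaurin then gives
  Σ_{k>6n} 1/k^6 = ∫_{6n}^∞ dx/x^6 − 1/(2·(6n)^6) + O(1/(6n)^7).
(Equivalently this is ζ(6) − Σ_{k≤6n} 1/k^6.)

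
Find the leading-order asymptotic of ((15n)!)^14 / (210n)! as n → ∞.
((15n)!)^14/(210n)! ~ ((2π·15n)^(13/2) / sqrt(14)) · 14^(−14·15n)  →  0

Write N = 15n. Stirling: N! ~ sqrt(2π N)(N/e)^N and (14N)! ~ sqrt(2π·14N)·(14N/e)^(14N).
  (N!)^14/(14N)! ~ (2π N)^(14/2) (N/e)^(14N) / [sqrt(2π·14N) (14N/e)^(14N)]
     = (2π N)^(14/2) / sqrt(2π·14N) · (N/(14N))^(14N)
     = (2π N)^((14−1)/2) / sqrt(14) · 14^(−14N).
Since 14^14 > 1, the factor 14^(−14N) decays exponentially, so the ratio → 0. Substituting N = 15n gives the stated form.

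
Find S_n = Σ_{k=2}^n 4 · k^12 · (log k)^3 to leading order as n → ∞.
S_n ~ 4 · n^13 · (log n)^3 / 13

By integral comparison, S_n = ∫_1^n 4 · x^12 · (log x)^3 dx + O(n^12 · (log n)^3). For the integral, the leading term of ∫_1^n x^12 (log x)^3 dx is n^13/13 · (log n)^3 (by repeated integration by parts; each step lowers the log-exponent and produces a relatively O(1/log n) correction). Hence S_n ~ 4 · n^13 · (log n)^3 / 13.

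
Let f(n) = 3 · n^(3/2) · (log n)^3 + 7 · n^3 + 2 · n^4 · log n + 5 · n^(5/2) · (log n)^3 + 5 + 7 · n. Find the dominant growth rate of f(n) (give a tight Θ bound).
f(n) ∈ Θ(n^4 · log n)

Compare the terms by growth order. For large n, n^a · (log n)^b dominates n^a' · (log n)^b' iff a > a', or (a = a' and b > b'). Ranking the 6 terms shows the dominant one is 2 · n^4 · log n. Hence f(n) ∈ Θ(n^4 · log n).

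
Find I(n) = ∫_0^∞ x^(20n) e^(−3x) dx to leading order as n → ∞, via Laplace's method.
I(n) ~ (sqrt(2π·20n) / 3) · (20n/(3e))^(20n)

Write the integrand as exp(20n ln x − 3x) and set f(x) = 20n ln x − 3x. Then f'(x) = 20n/x − 3 = 0 at x* = 20n/3, and f''(x*) = −20n/x*^2 = −3^2/(20n). Laplace's method (interior maximum) gives
  I(n) ~ e^(f(x*)) · sqrt(2π / |f''(x*)|)
        = exp(20n ln(20n/3) − 20n) · sqrt(2π · 20n / 3^2)
        = (20n/3)^(20n) e^(−20n) · sqrt(2π·20n) / 3
        = (sqrt(2π·20n) / 3) · (20n/(3e))^(20n).
This matches Γ(20n+1)/3^(20n+1) with Stirling applied to Γ.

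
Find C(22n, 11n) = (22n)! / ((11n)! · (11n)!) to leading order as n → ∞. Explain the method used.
C(22n, 11n) ~ (4)^(11n) · sqrt(1/(π·11n))

Write N = 11n. Apply Stirling to each factorial:
  (2N)! ~ sqrt(2π·2N) · (2N/e)^(2N),
  N! ~ sqrt(2π N) · (N/e)^N,
  (1N)! ~ sqrt(2π·1N) · (1N/e)^(1N).
The exponential factors combine to (2N)^(2N) / (N^N · (1N)^(1N)) = 2^(2N)/1^(1N) = (2^2/1^1)^N = (4)^N.
The square-root prefactors combine to sqrt(2π·2N) / (sqrt(2π N)·sqrt(2π·1N)) = sqrt(2 / (2π·1·N)) = sqrt(1/(π·11n)).
Substituting N = 11n: C(22n, 11n) ~ (4)^(11n) · sqrt(1/(π·11n)).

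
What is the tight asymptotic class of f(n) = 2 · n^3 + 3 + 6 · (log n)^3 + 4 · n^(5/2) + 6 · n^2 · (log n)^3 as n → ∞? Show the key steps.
f(n) ∈ Θ(n^3)

Compare the terms by growth order. For large n, n^a · (log n)^b dominates n^a' · (log n)^b' iff a > a', or (a = a' and b > b'). Ranking the 5 terms shows the dominant one is 2 · n^3. Hence f(n) ∈ Θ(n^3).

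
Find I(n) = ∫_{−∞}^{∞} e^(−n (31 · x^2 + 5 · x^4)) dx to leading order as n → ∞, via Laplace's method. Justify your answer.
I(n) ~ sqrt(π/(31n))

φ(x) = 31 · x^2 + 5 · x^4 has its unique global minimum at x* = 0 (since φ'(x) = 62x + 20x^3 = 0 only at x = 0 for real x with both coefficients positive, and φ → ∞ as |x| → ∞). At x* = 0, φ(0) = 0 and φ''(0) = 62. Laplace's method then gives
  I(n) ~ sqrt(2π / (n · φ''(0))) · e^(−n φ(0)) = sqrt(2π / (62n)) = sqrt(π/(31n)).
The 5 · x^4 term contributes only at subleading order (an O(1/n) relative correction).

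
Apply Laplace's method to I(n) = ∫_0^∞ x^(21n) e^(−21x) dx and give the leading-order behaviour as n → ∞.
I(n) ~ (sqrt(2π·21n) / 21) · (21n/(21e))^(21n)

Write the integrand as exp(21n ln x − 21x) and set f(x) = 21n ln x − 21x. Then f'(x) = 21n/x − 21 = 0 at x* = 21n/21, and f''(x*) = −21n/x*^2 = −21^2/(21n). Laplace's method (interior maximum) gives
  I(n) ~ e^(f(x*)) · sqrt(2π / |f''(x*)|)
        = exp(21n ln(21n/21) − 21n) · sqrt(2π · 21n / 21^2)
        = (21n/21)^(21n) e^(−21n) · sqrt(2π·21n) / 21
        = (sqrt(2π·21n) / 21) · (21n/(21e))^(21n).
This matches Γ(21n+1)/21^(21n+1) with Stirling applied to Γ.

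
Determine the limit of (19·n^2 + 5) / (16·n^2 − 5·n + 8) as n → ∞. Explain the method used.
lim = 19/16

For large n the leading n^2 terms dominate both numerator and denominator. Dividing top and bottom by n^2, every other term tends to 0, leaving 19/16.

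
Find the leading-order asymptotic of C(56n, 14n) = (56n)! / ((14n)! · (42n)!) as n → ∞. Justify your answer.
C(56n, 14n) ~ (256/27)^(14n) · sqrt(2/(3π·14n))

Write N = 14n. Apply Stirling to each factorial:
  (4N)! ~ sqrt(2π·4N) · (4N/e)^(4N),
  N! ~ sqrt(2π N) · (N/e)^N,
  (3N)! ~ sqrt(2π·3N) · (3N/e)^(3N).
The exponential factors combine to (4N)^(4N) / (N^N · (3N)^(3N)) = 4^(4N)/3^(3N) = (4^4/3^3)^N = (256/27)^N.
The square-root prefactors combine to sqrt(2π·4N) / (sqrt(2π N)·sqrt(2π·3N)) = sqrt(4 / (2π·3·N)) = sqrt(2/(3π·14n)).
Substituting N = 14n: C(56n, 14n) ~ (256/27)^(14n) · sqrt(2/(3π·14n)).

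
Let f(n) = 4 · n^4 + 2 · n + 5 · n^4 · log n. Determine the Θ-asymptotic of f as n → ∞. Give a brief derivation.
f(n) ∈ Θ(n^4 · log n)

Compare the terms by growth order. For large n, n^a · (log n)^b dominates n^a' · (log n)^b' iff a > a', or (a = a' and b > b'). Ranking the 3 terms shows the dominant one is 5 · n^4 · log n. Hence f(n) ∈ Θ(n^4 · log n).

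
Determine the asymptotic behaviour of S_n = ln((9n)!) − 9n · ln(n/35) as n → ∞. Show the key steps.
S_n ~ 9n · (ln 315 − 1) + O(ln n)

Stirling: ln((9n)!) = 9n ln(9n) − 9n + O(ln n).
  S_n = 9n ln(9n) − 9n − 9n ln(n/35) + O(ln n)
      = 9n ln(9n) − 9n ln n + 9n ln 35 − 9n + O(ln n)
      = 9n ln 9 + 9n ln 35 − 9n + O(ln n)
      = 9n (ln 315 − 1) + O(ln n).
Numerically ln(315) − 1 ≈ 4.7526.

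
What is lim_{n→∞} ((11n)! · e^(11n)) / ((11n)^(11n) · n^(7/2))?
lim = 0

Stirling: (11n)! ~ sqrt(2π·11n) · (11n/e)^(11n). Hence
  (11n)! · e^(11n) / (11n)^(11n) ~ sqrt(2π·11n).
Dividing by n^(7/2): sqrt(2π·11n) / n^(7/2) = sqrt(2π·11) · n^((1−7)/2), so the expression behaves like sqrt(2π·11) · n^((1−7)/2) → 0.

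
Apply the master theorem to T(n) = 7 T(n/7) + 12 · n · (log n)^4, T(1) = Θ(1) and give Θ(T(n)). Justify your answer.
T(n) = Θ(n · (log n)^5)

Here log_7 7 = 1 and f(n) = 12 · n · (log n)^4 = Θ(n^(log_7 7) · (log n)^4). This is the extended Case 2 of the master theorem (f matches the critical exponent up to log factors), giving T(n) = Θ(n^(log_7 7) · (log n)^(4+1)) = Θ(n · (log n)^5).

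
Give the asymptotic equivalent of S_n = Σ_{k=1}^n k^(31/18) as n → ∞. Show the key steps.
S_n ~ (18/49) · n^(49/18)

Integral comparison: Σ_{k=1}^n k^(31/18) = ∫_0^n x^(31/18) dx + O(n^(31/18)). The integral is n^(1 + 31/18) / (1 + 31/18) = n^((31+18)/18) / ((31+18)/18) = (18/49) · n^(49/18).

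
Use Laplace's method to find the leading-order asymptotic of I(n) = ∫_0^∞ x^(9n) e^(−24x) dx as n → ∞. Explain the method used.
I(n) ~ (sqrt(2π·9n) / 24) · (9n/(24e))^(9n)

Write the integrand as exp(9n ln x − 24x) and set f(x) = 9n ln x − 24x. Then f'(x) = 9n/x − 24 = 0 at x* = 9n/24, and f''(x*) = −9n/x*^2 = −24^2/(9n). Laplace's method (interior maximum) gives
  I(n) ~ e^(f(x*)) · sqrt(2π / |f''(x*)|)
        = exp(9n ln(9n/24) − 9n) · sqrt(2π · 9n / 24^2)
        = (9n/24)^(9n) e^(−9n) · sqrt(2π·9n) / 24
        = (sqrt(2π·9n) / 24) · (9n/(24e))^(9n).
This matches Γ(9n+1)/24^(9n+1) with Stirling applied to Γ.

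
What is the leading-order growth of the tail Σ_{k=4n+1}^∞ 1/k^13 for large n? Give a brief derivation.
Σ_{k>4n} 1/k^13 ~ 1/(12 · (4n)^12)

Compare to the integral: ∫_{4n}^∞ x^(−13) dx = [−x^(−12)/12]_{4n}^∞ = 1/((13−1)·(4n)^12). Euler-Maclaurin then gives
  Σ_{k>4n} 1/k^13 = ∫_{4n}^∞ dx/x^13 − 1/(2·(4n)^13) + O(1/(4n)^14).
(Equivalently this is ζ(13) − Σ_{k≤4n} 1/k^13.)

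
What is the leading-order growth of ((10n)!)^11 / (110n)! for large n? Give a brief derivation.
((10n)!)^11/(110n)! ~ ((2π·10n)^(10/2) / sqrt(11)) · 11^(−11·10n)  →  0

Write N = 10n. Stirling: N! ~ sqrt(2π N)(N/e)^N and (11N)! ~ sqrt(2π·11N)·(11N/e)^(11N).
  (N!)^11/(11N)! ~ (2π N)^(11/2) (N/e)^(11N) / [sqrt(2π·11N) (11N/e)^(11N)]
     = (2π N)^(11/2) / sqrt(2π·11N) · (N/(11N))^(11N)
     = (2π N)^((11−1)/2) / sqrt(11) · 11^(−11N).
Since 11^11 > 1, the factor 11^(−11N) decays exponentially, so the ratio → 0. Substituting N = 10n gives the stated form.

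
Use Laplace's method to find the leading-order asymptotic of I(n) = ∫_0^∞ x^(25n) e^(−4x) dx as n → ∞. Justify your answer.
I(n) ~ (sqrt(2π·25n) / 4) · (25n/(4e))^(25n)

Write the integrand as exp(25n ln x − 4x) and set f(x) = 25n ln x − 4x. Then f'(x) = 25n/x − 4 = 0 at x* = 25n/4, and f''(x*) = −25n/x*^2 = −4^2/(25n). Laplace's method (interior maximum) gives
  I(n) ~ e^(f(x*)) · sqrt(2π / |f''(x*)|)
        = exp(25n ln(25n/4) − 25n) · sqrt(2π · 25n / 4^2)
        = (25n/4)^(25n) e^(−25n) · sqrt(2π·25n) / 4
        = (sqrt(2π·25n) / 4) · (25n/(4e))^(25n).
This matches Γ(25n+1)/4^(25n+1) with Stirling applied to Γ.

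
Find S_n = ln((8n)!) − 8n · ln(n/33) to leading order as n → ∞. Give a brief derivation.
S_n ~ 8n · (ln 264 − 1) + O(ln n)

Stirling: ln((8n)!) = 8n ln(8n) − 8n + O(ln n).
  S_n = 8n ln(8n) − 8n − 8n ln(n/33) + O(ln n)
      = 8n ln(8n) − 8n ln n + 8n ln 33 − 8n + O(ln n)
      = 8n ln 8 + 8n ln 33 − 8n + O(ln n)
      = 8n (ln 264 − 1) + O(ln n).
Numerically ln(264) − 1 ≈ 4.5759.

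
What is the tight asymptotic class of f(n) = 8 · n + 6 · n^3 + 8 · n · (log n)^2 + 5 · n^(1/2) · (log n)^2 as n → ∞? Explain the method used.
f(n) ∈ Θ(n^3)

Compare the terms by growth order. For large n, n^a · (log n)^b dominates n^a' · (log n)^b' iff a > a', or (a = a' and b > b'). Ranking the 4 terms shows the dominant one is 6 · n^3. Hence f(n) ∈ Θ(n^3).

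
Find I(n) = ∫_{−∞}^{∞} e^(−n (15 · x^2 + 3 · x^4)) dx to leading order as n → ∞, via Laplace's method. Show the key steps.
I(n) ~ sqrt(π/(15n))

φ(x) = 15 · x^2 + 3 · x^4 has its unique global minimum at x* = 0 (since φ'(x) = 30x + 12x^3 = 0 only at x = 0 for real x with both coefficients positive, and φ → ∞ as |x| → ∞). At x* = 0, φ(0) = 0 and φ''(0) = 30. Laplace's method then gives
  I(n) ~ sqrt(2π / (n · φ''(0))) · e^(−n φ(0)) = sqrt(2π / (30n)) = sqrt(π/(15n)).
The 3 · x^4 term contributes only at subleading order (an O(1/n) relative correction).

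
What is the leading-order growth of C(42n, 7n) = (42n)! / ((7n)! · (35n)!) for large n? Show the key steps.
C(42n, 7n) ~ (46656/3125)^(7n) · sqrt(3/(5π·7n))

Write N = 7n. Apply Stirling to each factorial:
  (6N)! ~ sqrt(2π·6N) · (6N/e)^(6N),
  N! ~ sqrt(2π N) · (N/e)^N,
  (5N)! ~ sqrt(2π·5N) · (5N/e)^(5N).
The exponential factors combine to (6N)^(6N) / (N^N · (5N)^(5N)) = 6^(6N)/5^(5N) = (6^6/5^5)^N = (46656/3125)^N.
The square-root prefactors combine to sqrt(2π·6N) / (sqrt(2π N)·sqrt(2π·5N)) = sqrt(6 / (2π·5·N)) = sqrt(3/(5π·7n)).
Substituting N = 7n: C(42n, 7n) ~ (46656/3125)^(7n) · sqrt(3/(5π·7n)).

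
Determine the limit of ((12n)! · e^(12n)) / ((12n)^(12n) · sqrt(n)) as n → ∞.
lim = sqrt(2π·12)

Stirling: (12n)! ~ sqrt(2π·12n) · (12n/e)^(12n). Hence
  (12n)! · e^(12n) / (12n)^(12n) ~ sqrt(2π·12n).
Dividing by sqrt(n): sqrt(2π·12n) / sqrt(n) = sqrt(2π·12) · n^((1−1)/2), so the limit is sqrt(2π·12).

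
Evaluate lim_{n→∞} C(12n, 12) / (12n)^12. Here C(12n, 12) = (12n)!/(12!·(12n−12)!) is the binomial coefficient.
lim = 1/12! = 1/479001600

With N = 12n → ∞: C(N, 12) / N^12 = [N(N−1)…(N−11)] / (12! · N^12) = (1/12!) · 1 · (1 − 1/(12n)) · … · (1 − 11/(12n)). Each factor → 1 as N → ∞, so the limit is 1/12! = 1/479001600.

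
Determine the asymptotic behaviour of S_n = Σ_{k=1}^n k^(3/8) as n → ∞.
S_n ~ (8/11) · n^(11/8)

Integral comparison: Σ_{k=1}^n k^(3/8) = ∫_0^n x^(3/8) dx + O(n^(3/8)). The integral is n^(1 + 3/8) / (1 + 3/8) = n^((3+8)/8) / ((3+8)/8) = (8/11) · n^(11/8).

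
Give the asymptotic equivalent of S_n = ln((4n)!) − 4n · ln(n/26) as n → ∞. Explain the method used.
S_n ~ 4n · (ln 104 − 1) + O(ln n)

Stirling: ln((4n)!) = 4n ln(4n) − 4n + O(ln n).
  S_n = 4n ln(4n) − 4n − 4n ln(n/26) + O(ln n)
      = 4n ln(4n) − 4n ln n + 4n ln 26 − 4n + O(ln n)
      = 4n ln 4 + 4n ln 26 − 4n + O(ln n)
      = 4n (ln 104 − 1) + O(ln n).
Numerically ln(104) − 1 ≈ 3.6444.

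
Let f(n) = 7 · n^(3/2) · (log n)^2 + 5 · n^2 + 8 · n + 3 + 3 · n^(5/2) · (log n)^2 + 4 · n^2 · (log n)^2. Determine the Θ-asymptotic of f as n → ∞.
f(n) ∈ Θ(n^(5/2) · (log n)^2)

Compare the terms by growth order. For large n, n^a · (log n)^b dominates n^a' · (log n)^b' iff a > a', or (a = a' and b > b'). Ranking the 6 terms shows the dominant one is 3 · n^(5/2) · (log n)^2. Hence f(n) ∈ Θ(n^(5/2) · (log n)^2).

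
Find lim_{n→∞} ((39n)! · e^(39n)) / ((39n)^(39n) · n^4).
lim = 0

Stirling: (39n)! ~ sqrt(2π·39n) · (39n/e)^(39n). Hence
  (39n)! · e^(39n) / (39n)^(39n) ~ sqrt(2π·39n).
Dividing by n^4: sqrt(2π·39n) / n^4 = sqrt(2π·39) · n^((1−8)/2), so the expression behaves like sqrt(2π·39) · n^((1−8)/2) → 0.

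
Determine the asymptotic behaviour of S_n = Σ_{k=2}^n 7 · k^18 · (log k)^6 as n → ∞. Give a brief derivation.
S_n ~ 7 · n^19 · (log n)^6 / 19

By integral comparison, S_n = ∫_1^n 7 · x^18 · (log x)^6 dx + O(n^18 · (log n)^6). For the integral, the leading term of ∫_1^n x^18 (log x)^6 dx is n^19/19 · (log n)^6 (by repeated integration by parts; each step lowers the log-exponent and produces a relatively O(1/log n) correction). Hence S_n ~ 7 · n^19 · (log n)^6 / 19.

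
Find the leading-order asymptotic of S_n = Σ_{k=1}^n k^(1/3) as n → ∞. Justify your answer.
S_n ~ (3/4) · n^(4/3)

Integral comparison: Σ_{k=1}^n k^(1/3) = ∫_0^n x^(1/3) dx + O(n^(1/3)). The integral is n^(1 + 1/3) / (1 + 1/3) = n^((1+3)/3) / ((1+3)/3) = (3/4) · n^(4/3).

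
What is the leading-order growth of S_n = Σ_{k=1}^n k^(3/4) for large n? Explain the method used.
S_n ~ (4/7) · n^(7/4)

Integral comparison: Σ_{k=1}^n k^(3/4) = ∫_0^n x^(3/4) dx + O(n^(3/4)). The integral is n^(1 + 3/4) / (1 + 3/4) = n^((3+4)/4) / ((3+4)/4) = (4/7) · n^(7/4).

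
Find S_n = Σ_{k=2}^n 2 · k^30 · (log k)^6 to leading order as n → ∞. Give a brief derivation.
S_n ~ 2 · n^31 · (log n)^6 / 31

By integral comparison, S_n = ∫_1^n 2 · x^30 · (log x)^6 dx + O(n^30 · (log n)^6). For the integral, the leading term of ∫_1^n x^30 (log x)^6 dx is n^31/31 · (log n)^6 (by repeated integration by parts; each step lowers the log-exponent and produces a relatively O(1/log n) correction). Hence S_n ~ 2 · n^31 · (log n)^6 / 31.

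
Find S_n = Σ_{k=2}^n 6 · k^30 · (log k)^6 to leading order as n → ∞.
S_n ~ 6 · n^31 · (log n)^6 / 31

By integral comparison, S_n = ∫_1^n 6 · x^30 · (log x)^6 dx + O(n^30 · (log n)^6). For the integral, the leading term of ∫_1^n x^30 (log x)^6 dx is n^31/31 · (log n)^6 (by repeated integration by parts; each step lowers the log-exponent and produces a relatively O(1/log n) correction). Hence S_n ~ 6 · n^31 · (log n)^6 / 31.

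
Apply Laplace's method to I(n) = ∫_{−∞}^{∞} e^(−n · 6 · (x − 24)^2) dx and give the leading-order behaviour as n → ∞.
I(n) = sqrt(π/(6n))

Here φ(x) = 6 · (x − 24)^2 has its unique minimum at x* = 24 with φ(x*) = 0 and φ''(x*) = 12. Laplace's method gives
  I(n) ~ e^(−n φ(x*)) · sqrt(2π / (n · φ''(x*))) = sqrt(2π / (12n)) = sqrt(π/(6n)).
This is exact: substituting u = (x − 24)·sqrt(6n) gives I(n) = (1/sqrt(6n)) ∫_{−∞}^{∞} e^(−u^2) du = sqrt(π/(6n)).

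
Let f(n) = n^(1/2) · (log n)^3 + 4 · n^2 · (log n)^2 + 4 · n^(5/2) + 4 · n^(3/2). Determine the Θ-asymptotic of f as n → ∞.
f(n) ∈ Θ(n^(5/2))

Compare the terms by growth order. For large n, n^a · (log n)^b dominates n^a' · (log n)^b' iff a > a', or (a = a' and b > b'). Ranking the 4 terms shows the dominant one is 4 · n^(5/2). Hence f(n) ∈ Θ(n^(5/2)).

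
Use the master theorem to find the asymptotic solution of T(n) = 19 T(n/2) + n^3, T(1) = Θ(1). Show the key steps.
T(n) = Θ(n^(log_2 19))

Master theorem: compare f(n) = n^3 to n^(log_2 19) where log_2 19 ≈ 4.248. Since 3 < log_2 19, we have f(n) = O(n^(log_2 19 − ε)) for some ε > 0 — Case 1. Hence T(n) = Θ(n^(log_2 19)).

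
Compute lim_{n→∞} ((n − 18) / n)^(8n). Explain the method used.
lim = e^(−144)

Rewrite as (1 − 18/n)^(8n). By the standard limit (1 + x/n)^n → e^x, we have (1 − 18/n)^n → e^(−18), and raising to the 8th power gives e^(−144).
More precisely, ln[(1 − 18/n)^(8n)] = 8n · ln(1 − 18/n) = 8n · (-18/n + O(1/n^2)) = -144 + O(1/n) → -144.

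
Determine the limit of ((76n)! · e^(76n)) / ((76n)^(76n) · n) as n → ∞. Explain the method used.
lim = 0

Stirling: (76n)! ~ sqrt(2π·76n) · (76n/e)^(76n). Hence
  (76n)! · e^(76n) / (76n)^(76n) ~ sqrt(2π·76n).
Dividing by n: sqrt(2π·76n) / n = sqrt(2π·76) · n^((1−2)/2), so the expression behaves like sqrt(2π·76) · n^((1−2)/2) → 0.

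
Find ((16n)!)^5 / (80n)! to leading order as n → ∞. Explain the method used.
((16n)!)^5/(80n)! ~ ((2π·16n)^(4/2) / sqrt(5)) · 5^(−5·16n)  →  0

Write N = 16n. Stirling: N! ~ sqrt(2π N)(N/e)^N and (5N)! ~ sqrt(2π·5N)·(5N/e)^(5N).
  (N!)^5/(5N)! ~ (2π N)^(5/2) (N/e)^(5N) / [sqrt(2π·5N) (5N/e)^(5N)]
     = (2π N)^(5/2) / sqrt(2π·5N) · (N/(5N))^(5N)
     = (2π N)^((5−1)/2) / sqrt(5) · 5^(−5N).
Since 5^5 > 1, the factor 5^(−5N) decays exponentially, so the ratio → 0. Substituting N = 16n gives the stated form.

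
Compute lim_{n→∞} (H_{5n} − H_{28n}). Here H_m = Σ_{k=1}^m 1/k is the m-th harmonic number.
lim = ln(5/28)

Euler-Maclaurin gives H_m = ln m + γ + 1/(2m) + O(1/m^2). The γ and O(1/m) terms cancel in the difference:
  H_{5n} − H_{28n} = ln(5n) − ln(28n) + O(1/n) = ln(5/28) + O(1/n).
Hence the limit is ln(5/28).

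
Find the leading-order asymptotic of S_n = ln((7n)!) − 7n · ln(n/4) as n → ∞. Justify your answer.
S_n ~ 7n · (ln 28 − 1) + O(ln n)

Stirling: ln((7n)!) = 7n ln(7n) − 7n + O(ln n).
  S_n = 7n ln(7n) − 7n − 7n ln(n/4) + O(ln n)
      = 7n ln(7n) − 7n ln n + 7n ln 4 − 7n + O(ln n)
      = 7n ln 7 + 7n ln 4 − 7n + O(ln n)
      = 7n (ln 28 − 1) + O(ln n).
Numerically ln(28) − 1 ≈ 2.3322.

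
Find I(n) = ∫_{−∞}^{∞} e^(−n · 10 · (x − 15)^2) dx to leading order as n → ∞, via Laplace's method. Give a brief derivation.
I(n) = sqrt(π/(10n))

Here φ(x) = 10 · (x − 15)^2 has its unique minimum at x* = 15 with φ(x*) = 0 and φ''(x*) = 20. Laplace's method gives
  I(n) ~ e^(−n φ(x*)) · sqrt(2π / (n · φ''(x*))) = sqrt(2π / (20n)) = sqrt(π/(10n)).
This is exact: substituting u = (x − 15)·sqrt(10n) gives I(n) = (1/sqrt(10n)) ∫_{−∞}^{∞} e^(−u^2) du = sqrt(π/(10n)).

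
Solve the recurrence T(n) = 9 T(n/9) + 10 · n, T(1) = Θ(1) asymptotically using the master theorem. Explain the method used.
T(n) = Θ(n log n)

log_9 9 = 1, and f(n) = 10 · n = Θ(n^(log_9 9)). This is Case 2 of the master theorem: T(n) = Θ(f(n) · log n) = Θ(n log n).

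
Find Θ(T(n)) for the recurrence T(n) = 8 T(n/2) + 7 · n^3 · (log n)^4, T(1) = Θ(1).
T(n) = Θ(n^3 · (log n)^5)

Here log_2 8 = 3 and f(n) = 7 · n^3 · (log n)^4 = Θ(n^(log_2 8) · (log n)^4). This is the extended Case 2 of the master theorem (f matches the critical exponent up to log factors), giving T(n) = Θ(n^(log_2 8) · (log n)^(4+1)) = Θ(n^3 · (log n)^5).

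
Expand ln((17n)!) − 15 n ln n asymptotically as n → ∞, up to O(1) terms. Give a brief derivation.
ln((17n)!) − 15 n ln n = 2 n ln n + 17(ln 17 − 1) n + (1/2) ln(2π·17n) + O(1/n)

Stirling: ln((17n)!) = 17n ln(17n) − 17n + (1/2) ln(2π·17n) + O(1/n).
Expand 17n ln(17n) = 17n (ln n + ln 17) = 17n ln n + 17n ln 17.
Subtract 15n ln n: leading term is (17 − 15) n ln n = 2 n ln n. The next term is 17n ln 17 − 17n = 17(ln 17 − 1) n. Then the (1/2) ln(2π·17n) correction.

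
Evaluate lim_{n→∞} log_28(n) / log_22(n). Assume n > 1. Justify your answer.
lim = ln(22) / ln(28) = log_28(22)

Change of base: log_28(n) = ln n / ln 28 and log_22(n) = ln n / ln 22. The ratio is (ln n / ln 28) · (ln 22 / ln n) = ln 22 / ln 28, a constant independent of n. So the limit is ln 22 / ln 28 = log_28(22).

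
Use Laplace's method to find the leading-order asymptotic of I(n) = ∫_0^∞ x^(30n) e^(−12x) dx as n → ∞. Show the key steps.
I(n) ~ (sqrt(2π·30n) / 12) · (30n/(12e))^(30n)

Write the integrand as exp(30n ln x − 12x) and set f(x) = 30n ln x − 12x. Then f'(x) = 30n/x − 12 = 0 at x* = 30n/12, and f''(x*) = −30n/x*^2 = −12^2/(30n). Laplace's method (interior maximum) gives
  I(n) ~ e^(f(x*)) · sqrt(2π / |f''(x*)|)
        = exp(30n ln(30n/12) − 30n) · sqrt(2π · 30n / 12^2)
        = (30n/12)^(30n) e^(−30n) · sqrt(2π·30n) / 12
        = (sqrt(2π·30n) / 12) · (30n/(12e))^(30n).
This matches Γ(30n+1)/12^(30n+1) with Stirling applied to Γ.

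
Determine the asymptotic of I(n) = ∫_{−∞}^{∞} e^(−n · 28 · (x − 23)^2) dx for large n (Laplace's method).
I(n) = sqrt(π/(28n))

Here φ(x) = 28 · (x − 23)^2 has its unique minimum at x* = 23 with φ(x*) = 0 and φ''(x*) = 56. Laplace's method gives
  I(n) ~ e^(−n φ(x*)) · sqrt(2π / (n · φ''(x*))) = sqrt(2π / (56n)) = sqrt(π/(28n)).
This is exact: substituting u = (x − 23)·sqrt(28n) gives I(n) = (1/sqrt(28n)) ∫_{−∞}^{∞} e^(−u^2) du = sqrt(π/(28n)).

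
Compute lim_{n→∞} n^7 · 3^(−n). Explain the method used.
lim = 0

Exponentials with base > 1 dominate every fixed polynomial: for any fixed c, n^c / 3^n → 0 as n → ∞ (e.g. by the ratio test, or by writing 3^n = e^(n ln 3) and noting e^(n ln 3) / n^c → ∞). Hence n^7 · 3^(−n) = n^7 / 3^n → 0.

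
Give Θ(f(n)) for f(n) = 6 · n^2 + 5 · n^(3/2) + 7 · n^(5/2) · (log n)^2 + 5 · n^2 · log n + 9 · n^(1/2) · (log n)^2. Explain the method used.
f(n) ∈ Θ(n^(5/2) · (log n)^2)

Compare the terms by growth order. For large n, n^a · (log n)^b dominates n^a' · (log n)^b' iff a > a', or (a = a' and b > b'). Ranking the 5 terms shows the dominant one is 7 · n^(5/2) · (log n)^2. Hence f(n) ∈ Θ(n^(5/2) · (log n)^2).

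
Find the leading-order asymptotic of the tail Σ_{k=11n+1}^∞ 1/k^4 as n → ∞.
Σ_{k>11n} 1/k^4 ~ 1/(3 · (11n)^3)

Compare to the integral: ∫_{11n}^∞ x^(−4) dx = [−x^(−3)/3]_{11n}^∞ = 1/((4−1)·(11n)^3). Euler-Maclaurin then gives
  Σ_{k>11n} 1/k^4 = ∫_{11n}^∞ dx/x^4 − 1/(2·(11n)^4) + O(1/(11n)^5).
(Equivalently this is ζ(4) − Σ_{k≤11n} 1/k^4.)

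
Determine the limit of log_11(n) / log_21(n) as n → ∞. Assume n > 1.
lim = ln(21) / ln(11) = log_11(21)

Change of base: log_11(n) = ln n / ln 11 and log_21(n) = ln n / ln 21. The ratio is (ln n / ln 11) · (ln 21 / ln n) = ln 21 / ln 11, a constant independent of n. So the limit is ln 21 / ln 11 = log_11(21).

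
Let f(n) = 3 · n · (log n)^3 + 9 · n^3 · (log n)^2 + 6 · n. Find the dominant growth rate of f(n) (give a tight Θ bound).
f(n) ∈ Θ(n^3 · (log n)^2)

Compare the terms by growth order. For large n, n^a · (log n)^b dominates n^a' · (log n)^b' iff a > a', or (a = a' and b > b'). Ranking the 3 terms shows the dominant one is 9 · n^3 · (log n)^2. Hence f(n) ∈ Θ(n^3 · (log n)^2).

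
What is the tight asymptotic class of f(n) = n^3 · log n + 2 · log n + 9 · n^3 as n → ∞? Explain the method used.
f(n) ∈ Θ(n^3 · log n)

Compare the terms by growth order. For large n, n^a · (log n)^b dominates n^a' · (log n)^b' iff a > a', or (a = a' and b > b'). Ranking the 3 terms shows the dominant one is n^3 · log n. Hence f(n) ∈ Θ(n^3 · log n).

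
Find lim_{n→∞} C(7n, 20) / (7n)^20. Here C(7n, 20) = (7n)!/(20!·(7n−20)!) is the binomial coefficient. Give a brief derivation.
lim = 1/20! = 1/2432902008176640000

With N = 7n → ∞: C(N, 20) / N^20 = [N(N−1)…(N−19)] / (20! · N^20) = (1/20!) · 1 · (1 − 1/(7n)) · … · (1 − 19/(7n)). Each factor → 1 as N → ∞, so the limit is 1/20! = 1/2432902008176640000.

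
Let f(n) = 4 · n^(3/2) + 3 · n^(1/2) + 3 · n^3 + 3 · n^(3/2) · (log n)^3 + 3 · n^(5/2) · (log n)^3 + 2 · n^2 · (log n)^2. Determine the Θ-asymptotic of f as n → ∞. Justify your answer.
f(n) ∈ Θ(n^3)

Compare the terms by growth order. For large n, n^a · (log n)^b dominates n^a' · (log n)^b' iff a > a', or (a = a' and b > b'). Ranking the 6 terms shows the dominant one is 3 · n^3. Hence f(n) ∈ Θ(n^3).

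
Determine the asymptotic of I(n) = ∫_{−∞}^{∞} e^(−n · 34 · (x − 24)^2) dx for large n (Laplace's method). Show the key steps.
I(n) = sqrt(π/(34n))

Here φ(x) = 34 · (x − 24)^2 has its unique minimum at x* = 24 with φ(x*) = 0 and φ''(x*) = 68. Laplace's method gives
  I(n) ~ e^(−n φ(x*)) · sqrt(2π / (n · φ''(x*))) = sqrt(2π / (68n)) = sqrt(π/(34n)).
This is exact: substituting u = (x − 24)·sqrt(34n) gives I(n) = (1/sqrt(34n)) ∫_{−∞}^{∞} e^(−u^2) du = sqrt(π/(34n)).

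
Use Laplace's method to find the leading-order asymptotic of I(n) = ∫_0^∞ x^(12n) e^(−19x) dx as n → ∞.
I(n) ~ (sqrt(2π·12n) / 19) · (12n/(19e))^(12n)

Write the integrand as exp(12n ln x − 19x) and set f(x) = 12n ln x − 19x. Then f'(x) = 12n/x − 19 = 0 at x* = 12n/19, and f''(x*) = −12n/x*^2 = −19^2/(12n). Laplace's method (interior maximum) gives
  I(n) ~ e^(f(x*)) · sqrt(2π / |f''(x*)|)
        = exp(12n ln(12n/19) − 12n) · sqrt(2π · 12n / 19^2)
        = (12n/19)^(12n) e^(−12n) · sqrt(2π·12n) / 19
        = (sqrt(2π·12n) / 19) · (12n/(19e))^(12n).
This matches Γ(12n+1)/19^(12n+1) with Stirling applied to Γ.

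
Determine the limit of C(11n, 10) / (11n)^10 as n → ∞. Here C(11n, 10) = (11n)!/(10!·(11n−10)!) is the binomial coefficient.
lim = 1/10! = 1/3628800

With N = 11n → ∞: C(N, 10) / N^10 = [N(N−1)…(N−9)] / (10! · N^10) = (1/10!) · 1 · (1 − 1/(11n)) · … · (1 − 9/(11n)). Each factor → 1 as N → ∞, so the limit is 1/10! = 1/3628800.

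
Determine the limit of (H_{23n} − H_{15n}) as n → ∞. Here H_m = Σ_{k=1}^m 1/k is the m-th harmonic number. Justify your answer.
lim = ln(23/15)

Euler-Maclaurin gives H_m = ln m + γ + 1/(2m) + O(1/m^2). The γ and O(1/m) terms cancel in the difference:
  H_{23n} − H_{15n} = ln(23n) − ln(15n) + O(1/n) = ln(23/15) + O(1/n).
Hence the limit is ln(23/15).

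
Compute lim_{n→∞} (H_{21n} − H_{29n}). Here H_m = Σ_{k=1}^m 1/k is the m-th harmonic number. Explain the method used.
lim = ln(21/29)

Euler-Maclaurin gives H_m = ln m + γ + 1/(2m) + O(1/m^2). The γ and O(1/m) terms cancel in the difference:
  H_{21n} − H_{29n} = ln(21n) − ln(29n) + O(1/n) = ln(21/29) + O(1/n).
Hence the limit is ln(21/29).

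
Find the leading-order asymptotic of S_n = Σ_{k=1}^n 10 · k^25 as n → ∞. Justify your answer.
S_n ~ 5 · n^26 / 13

By integral comparison (Euler-Maclaurin), Σ_{k=1}^n 10 · k^25 = 10 · ∫_0^n x^25 dx + O(n^25) = 10 · n^26/26 = 5 · n^26 / 13 + O(n^25). (Equivalently, Faulhaber's formula gives the same leading term.)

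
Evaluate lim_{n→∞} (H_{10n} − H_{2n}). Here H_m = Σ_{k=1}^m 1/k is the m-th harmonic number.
lim = ln(10/2) = ln 5

Euler-Maclaurin gives H_m = ln m + γ + 1/(2m) + O(1/m^2). The γ and O(1/m) terms cancel in the difference:
  H_{10n} − H_{2n} = ln(10n) − ln(2n) + O(1/n) = ln(10/2) + O(1/n).
Hence the limit is ln(10/2) = ln 5.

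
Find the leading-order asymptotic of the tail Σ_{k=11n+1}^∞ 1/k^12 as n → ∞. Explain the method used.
Σ_{k>11n} 1/k^12 ~ 1/(11 · (11n)^11)

Compare to the integral: ∫_{11n}^∞ x^(−12) dx = [−x^(−11)/11]_{11n}^∞ = 1/((12−1)·(11n)^11). Euler-Maclaurin then gives
  Σ_{k>11n} 1/k^12 = ∫_{11n}^∞ dx/x^12 − 1/(2·(11n)^12) + O(1/(11n)^13).
(Equivalently this is ζ(12) − Σ_{k≤11n} 1/k^12.)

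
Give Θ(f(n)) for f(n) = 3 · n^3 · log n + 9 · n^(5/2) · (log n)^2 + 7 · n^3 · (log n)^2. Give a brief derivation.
f(n) ∈ Θ(n^3 · (log n)^2)

Compare the terms by growth order. For large n, n^a · (log n)^b dominates n^a' · (log n)^b' iff a > a', or (a = a' and b > b'). Ranking the 3 terms shows the dominant one is 7 · n^3 · (log n)^2. Hence f(n) ∈ Θ(n^3 · (log n)^2).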